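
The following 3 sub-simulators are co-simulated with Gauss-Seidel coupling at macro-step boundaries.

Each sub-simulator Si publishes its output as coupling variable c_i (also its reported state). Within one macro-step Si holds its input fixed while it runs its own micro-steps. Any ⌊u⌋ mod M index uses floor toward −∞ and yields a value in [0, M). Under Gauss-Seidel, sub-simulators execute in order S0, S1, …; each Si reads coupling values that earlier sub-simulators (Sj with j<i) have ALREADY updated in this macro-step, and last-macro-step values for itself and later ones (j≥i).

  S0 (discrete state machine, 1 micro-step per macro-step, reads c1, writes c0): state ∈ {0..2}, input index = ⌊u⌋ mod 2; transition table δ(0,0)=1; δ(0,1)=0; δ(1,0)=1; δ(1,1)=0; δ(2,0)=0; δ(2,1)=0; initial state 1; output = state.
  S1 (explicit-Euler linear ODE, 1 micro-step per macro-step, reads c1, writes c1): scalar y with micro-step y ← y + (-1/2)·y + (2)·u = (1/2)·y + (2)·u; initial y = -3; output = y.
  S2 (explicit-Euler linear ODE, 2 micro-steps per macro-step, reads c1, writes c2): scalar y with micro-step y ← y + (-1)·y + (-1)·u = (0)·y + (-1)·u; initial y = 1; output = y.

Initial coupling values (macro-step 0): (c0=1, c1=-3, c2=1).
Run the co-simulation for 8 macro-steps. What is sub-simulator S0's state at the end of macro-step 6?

S0 state at macro-step 6 = 0

macro 1: S0 reads c1=-3 → after 1×micro: 0; S1 reads c1=-3 → after 1×micro: -15/2; S2 reads c1=-15/2 → after 2×micro: 15/2 ⇒ (c0=0, c1=-15/2, c2=15/2)
macro 2: S0 reads c1=-15/2 → after 1×micro: 1; S1 reads c1=-15/2 → after 1×micro: -75/4; S2 reads c1=-75/4 → after 2×micro: 75/4 ⇒ (c0=1, c1=-75/4, c2=75/4)
macro 3: S0 reads c1=-75/4 → after 1×micro: 0; S1 reads c1=-75/4 → after 1×micro: -375/8; S2 reads c1=-375/8 → after 2×micro: 375/8 ⇒ (c0=0, c1=-375/8, c2=375/8)
macro 4: S0 reads c1=-375/8 → after 1×micro: 0; S1 reads c1=-375/8 → after 1×micro: -1875/16; S2 reads c1=-1875/16 → after 2×micro: 1875/16 ⇒ (c0=0, c1=-1875/16, c2=1875/16)
macro 5: S0 reads c1=-1875/16 → after 1×micro: 1; S1 reads c1=-1875/16 → after 1×micro: -9375/32; S2 reads c1=-9375/32 → after 2×micro: 9375/32 ⇒ (c0=1, c1=-9375/32, c2=9375/32)
macro 6: S0 reads c1=-9375/32 → after 1×micro: 0; S1 reads c1=-9375/32 → after 1×micro: -46875/64; S2 reads c1=-46875/64 → after 2×micro: 46875/64 ⇒ (c0=0, c1=-46875/64, c2=46875/64)
macro 7: S0 reads c1=-46875/64 → after 1×micro: 0; S1 reads c1=-46875/64 → after 1×micro: -234375/128; S2 reads c1=-234375/128 → after 2×micro: 234375/128 ⇒ (c0=0, c1=-234375/128, c2=234375/128)
macro 8: S0 reads c1=-234375/128 → after 1×micro: 1; S1 reads c1=-234375/128 → after 1×micro: -1171875/256; S2 reads c1=-1171875/256 → after 2×micro: 1171875/256 ⇒ (c0=1, c1=-1171875/256, c2=1171875/256)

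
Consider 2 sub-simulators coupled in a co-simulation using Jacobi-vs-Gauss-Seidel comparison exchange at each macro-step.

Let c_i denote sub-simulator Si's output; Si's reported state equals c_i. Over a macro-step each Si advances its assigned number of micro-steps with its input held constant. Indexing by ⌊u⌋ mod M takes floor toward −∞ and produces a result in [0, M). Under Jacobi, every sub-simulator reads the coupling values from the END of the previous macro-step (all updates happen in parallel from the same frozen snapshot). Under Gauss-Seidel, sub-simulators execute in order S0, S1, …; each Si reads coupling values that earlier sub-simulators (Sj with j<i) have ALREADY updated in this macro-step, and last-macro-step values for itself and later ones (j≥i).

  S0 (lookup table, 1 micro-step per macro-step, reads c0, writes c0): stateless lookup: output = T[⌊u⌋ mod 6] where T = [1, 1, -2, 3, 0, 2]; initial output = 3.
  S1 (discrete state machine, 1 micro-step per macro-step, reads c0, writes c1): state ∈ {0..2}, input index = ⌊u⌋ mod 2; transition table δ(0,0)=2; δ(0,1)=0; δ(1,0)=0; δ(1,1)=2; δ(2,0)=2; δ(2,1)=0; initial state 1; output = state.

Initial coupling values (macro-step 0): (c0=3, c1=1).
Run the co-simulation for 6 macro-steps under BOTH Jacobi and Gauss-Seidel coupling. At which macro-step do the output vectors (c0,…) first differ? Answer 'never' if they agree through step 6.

first divergence at macro-step: never

[Jacobi] macro 1: S0 reads c0=3 → after 1×micro: 3; S1 reads c0=3 → after 1×micro: 2 ⇒ (c0=3, c1=2)
[Jacobi] macro 2: S0 reads c0=3 → after 1×micro: 3; S1 reads c0=3 → after 1×micro: 0 ⇒ (c0=3, c1=0)
[Jacobi] macro 3: S0 reads c0=3 → after 1×micro: 3; S1 reads c0=3 → after 1×micro: 0 ⇒ (c0=3, c1=0)
[Jacobi] macro 4: S0 reads c0=3 → after 1×micro: 3; S1 reads c0=3 → after 1×micro: 0 ⇒ (c0=3, c1=0)
[Jacobi] macro 5: S0 reads c0=3 → after 1×micro: 3; S1 reads c0=3 → after 1×micro: 0 ⇒ (c0=3, c1=0)
[Jacobi] macro 6: S0 reads c0=3 → after 1×micro: 3; S1 reads c0=3 → after 1×micro: 0 ⇒ (c0=3, c1=0)
[Gauss-Seidel] macro 1: S0 reads c0=3 → after 1×micro: 3; S1 reads c0=3 → after 1×micro: 2 ⇒ (c0=3, c1=2)
[Gauss-Seidel] macro 2: S0 reads c0=3 → after 1×micro: 3; S1 reads c0=3 → after 1×micro: 0 ⇒ (c0=3, c1=0)
[Gauss-Seidel] macro 3: S0 reads c0=3 → after 1×micro: 3; S1 reads c0=3 → after 1×micro: 0 ⇒ (c0=3, c1=0)
[Gauss-Seidel] macro 4: S0 reads c0=3 → after 1×micro: 3; S1 reads c0=3 → after 1×micro: 0 ⇒ (c0=3, c1=0)
[Gauss-Seidel] macro 5: S0 reads c0=3 → after 1×micro: 3; S1 reads c0=3 → after 1×micro: 0 ⇒ (c0=3, c1=0)
[Gauss-Seidel] macro 6: S0 reads c0=3 → after 1×micro: 3; S1 reads c0=3 → after 1×micro: 0 ⇒ (c0=3, c1=0)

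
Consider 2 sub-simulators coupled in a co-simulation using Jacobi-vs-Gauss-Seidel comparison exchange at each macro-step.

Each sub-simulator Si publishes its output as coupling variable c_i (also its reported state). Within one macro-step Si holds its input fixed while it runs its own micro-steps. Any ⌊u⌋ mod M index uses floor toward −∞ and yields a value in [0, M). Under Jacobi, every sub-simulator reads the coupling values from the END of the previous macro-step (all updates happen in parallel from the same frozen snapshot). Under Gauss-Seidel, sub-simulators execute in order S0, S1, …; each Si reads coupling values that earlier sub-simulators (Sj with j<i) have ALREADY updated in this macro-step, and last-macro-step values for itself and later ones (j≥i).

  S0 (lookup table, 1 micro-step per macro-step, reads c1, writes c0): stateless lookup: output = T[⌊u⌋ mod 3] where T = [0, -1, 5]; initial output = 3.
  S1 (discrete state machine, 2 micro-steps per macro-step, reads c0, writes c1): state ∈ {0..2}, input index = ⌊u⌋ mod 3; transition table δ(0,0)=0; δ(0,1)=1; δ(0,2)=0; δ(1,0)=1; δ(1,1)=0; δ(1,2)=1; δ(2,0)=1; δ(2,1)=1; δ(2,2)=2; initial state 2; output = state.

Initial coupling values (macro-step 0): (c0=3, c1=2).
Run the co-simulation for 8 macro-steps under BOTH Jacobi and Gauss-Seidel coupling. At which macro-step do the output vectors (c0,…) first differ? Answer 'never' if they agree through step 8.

[Jacobi] macro 1: S0 reads c1=2 → after 1×micro: 5; S1 reads c0=3 → after 2×micro: 1 ⇒ (c0=5, c1=1)
[Jacobi] macro 2: S0 reads c1=1 → after 1×micro: -1; S1 reads c0=5 → after 2×micro: 1 ⇒ (c0=-1, c1=1)
[Jacobi] macro 3: S0 reads c1=1 → after 1×micro: -1; S1 reads c0=-1 → after 2×micro: 1 ⇒ (c0=-1, c1=1)
[Jacobi] macro 4: S0 reads c1=1 → after 1×micro: -1; S1 reads c0=-1 → after 2×micro: 1 ⇒ (c0=-1, c1=1)
[Jacobi] macro 5: S0 reads c1=1 → after 1×micro: -1; S1 reads c0=-1 → after 2×micro: 1 ⇒ (c0=-1, c1=1)
[Jacobi] macro 6: S0 reads c1=1 → after 1×micro: -1; S1 reads c0=-1 → after 2×micro: 1 ⇒ (c0=-1, c1=1)
[Jacobi] macro 7: S0 reads c1=1 → after 1×micro: -1; S1 reads c0=-1 → after 2×micro: 1 ⇒ (c0=-1, c1=1)
[Jacobi] macro 8: S0 reads c1=1 → after 1×micro: -1; S1 reads c0=-1 → after 2×micro: 1 ⇒ (c0=-1, c1=1)
[Gauss-Seidel] macro 1: S0 reads c1=2 → after 1×micro: 5; S1 reads c0=5 → after 2×micro: 2 ⇒ (c0=5, c1=2)
[Gauss-Seidel] macro 2: S0 reads c1=2 → after 1×micro: 5; S1 reads c0=5 → after 2×micro: 2 ⇒ (c0=5, c1=2)
[Gauss-Seidel] macro 3: S0 reads c1=2 → after 1×micro: 5; S1 reads c0=5 → after 2×micro: 2 ⇒ (c0=5, c1=2)
[Gauss-Seidel] macro 4: S0 reads c1=2 → after 1×micro: 5; S1 reads c0=5 → after 2×micro: 2 ⇒ (c0=5, c1=2)
[Gauss-Seidel] macro 5: S0 reads c1=2 → after 1×micro: 5; S1 reads c0=5 → after 2×micro: 2 ⇒ (c0=5, c1=2)
[Gauss-Seidel] macro 6: S0 reads c1=2 → after 1×micro: 5; S1 reads c0=5 → after 2×micro: 2 ⇒ (c0=5, c1=2)
[Gauss-Seidel] macro 7: S0 reads c1=2 → after 1×micro: 5; S1 reads c0=5 → after 2×micro: 2 ⇒ (c0=5, c1=2)
[Gauss-Seidel] macro 8: S0 reads c1=2 → after 1×micro: 5; S1 reads c0=5 → after 2×micro: 2 ⇒ (c0=5, c1=2)

first divergence at macro-step: 1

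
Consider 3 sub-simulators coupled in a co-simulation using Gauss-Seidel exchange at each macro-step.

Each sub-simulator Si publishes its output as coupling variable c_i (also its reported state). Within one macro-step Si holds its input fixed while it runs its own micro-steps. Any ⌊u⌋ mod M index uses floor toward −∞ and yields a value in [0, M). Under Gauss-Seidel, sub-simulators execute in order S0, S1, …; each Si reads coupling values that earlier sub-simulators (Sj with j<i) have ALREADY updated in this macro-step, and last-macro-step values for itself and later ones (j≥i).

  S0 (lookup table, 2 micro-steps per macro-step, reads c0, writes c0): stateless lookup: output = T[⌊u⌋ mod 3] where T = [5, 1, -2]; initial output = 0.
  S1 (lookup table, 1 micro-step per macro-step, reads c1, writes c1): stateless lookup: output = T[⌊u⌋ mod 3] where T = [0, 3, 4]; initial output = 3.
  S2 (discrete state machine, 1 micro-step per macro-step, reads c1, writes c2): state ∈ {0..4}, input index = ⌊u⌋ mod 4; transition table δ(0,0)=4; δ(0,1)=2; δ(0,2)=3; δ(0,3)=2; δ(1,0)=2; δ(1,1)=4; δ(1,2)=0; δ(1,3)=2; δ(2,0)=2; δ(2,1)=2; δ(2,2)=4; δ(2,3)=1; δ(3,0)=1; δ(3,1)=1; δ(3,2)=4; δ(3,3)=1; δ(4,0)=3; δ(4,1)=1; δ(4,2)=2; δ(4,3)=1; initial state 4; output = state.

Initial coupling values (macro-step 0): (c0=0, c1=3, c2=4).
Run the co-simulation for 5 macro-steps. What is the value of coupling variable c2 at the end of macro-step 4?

macro 1: S0 reads c0=0 → after 2×micro: 5; S1 reads c1=3 → after 1×micro: 0; S2 reads c1=0 → after 1×micro: 3 ⇒ (c0=5, c1=0, c2=3)
macro 2: S0 reads c0=5 → after 2×micro: -2; S1 reads c1=0 → after 1×micro: 0; S2 reads c1=0 → after 1×micro: 1 ⇒ (c0=-2, c1=0, c2=1)
macro 3: S0 reads c0=-2 → after 2×micro: 1; S1 reads c1=0 → after 1×micro: 0; S2 reads c1=0 → after 1×micro: 2 ⇒ (c0=1, c1=0, c2=2)
macro 4: S0 reads c0=1 → after 2×micro: 1; S1 reads c1=0 → after 1×micro: 0; S2 reads c1=0 → after 1×micro: 2 ⇒ (c0=1, c1=0, c2=2)
macro 5: S0 reads c0=1 → after 2×micro: 1; S1 reads c1=0 → after 1×micro: 0; S2 reads c1=0 → after 1×micro: 2 ⇒ (c0=1, c1=0, c2=2)

c2 at macro-step 4 = 2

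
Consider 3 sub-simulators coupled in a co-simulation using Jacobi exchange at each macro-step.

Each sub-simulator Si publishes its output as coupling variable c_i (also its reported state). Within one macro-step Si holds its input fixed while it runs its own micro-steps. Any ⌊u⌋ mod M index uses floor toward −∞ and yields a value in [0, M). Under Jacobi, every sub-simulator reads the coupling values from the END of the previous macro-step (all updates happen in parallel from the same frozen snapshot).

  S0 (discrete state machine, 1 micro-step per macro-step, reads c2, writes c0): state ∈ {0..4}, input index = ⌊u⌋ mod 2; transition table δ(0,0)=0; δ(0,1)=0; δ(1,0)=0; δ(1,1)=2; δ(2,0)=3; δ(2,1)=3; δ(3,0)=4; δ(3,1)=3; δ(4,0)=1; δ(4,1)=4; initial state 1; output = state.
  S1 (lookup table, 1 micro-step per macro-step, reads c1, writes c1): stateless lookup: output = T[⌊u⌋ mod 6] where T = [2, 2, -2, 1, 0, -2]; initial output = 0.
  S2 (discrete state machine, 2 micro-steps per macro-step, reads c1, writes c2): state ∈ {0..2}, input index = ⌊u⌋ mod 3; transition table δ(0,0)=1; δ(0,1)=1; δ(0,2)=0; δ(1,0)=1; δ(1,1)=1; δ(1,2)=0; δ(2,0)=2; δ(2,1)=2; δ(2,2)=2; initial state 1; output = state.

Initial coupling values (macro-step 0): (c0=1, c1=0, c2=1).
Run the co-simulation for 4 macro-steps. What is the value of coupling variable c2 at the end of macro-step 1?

macro 1: S0 reads c2=1 → after 1×micro: 2; S1 reads c1=0 → after 1×micro: 2; S2 reads c1=0 → after 2×micro: 1 ⇒ (c0=2, c1=2, c2=1)
macro 2: S0 reads c2=1 → after 1×micro: 3; S1 reads c1=2 → after 1×micro: -2; S2 reads c1=2 → after 2×micro: 0 ⇒ (c0=3, c1=-2, c2=0)
macro 3: S0 reads c2=0 → after 1×micro: 4; S1 reads c1=-2 → after 1×micro: 0; S2 reads c1=-2 → after 2×micro: 1 ⇒ (c0=4, c1=0, c2=1)
macro 4: S0 reads c2=1 → after 1×micro: 4; S1 reads c1=0 → after 1×micro: 2; S2 reads c1=0 → after 2×micro: 1 ⇒ (c0=4, c1=2, c2=1)

c2 at macro-step 1 = 1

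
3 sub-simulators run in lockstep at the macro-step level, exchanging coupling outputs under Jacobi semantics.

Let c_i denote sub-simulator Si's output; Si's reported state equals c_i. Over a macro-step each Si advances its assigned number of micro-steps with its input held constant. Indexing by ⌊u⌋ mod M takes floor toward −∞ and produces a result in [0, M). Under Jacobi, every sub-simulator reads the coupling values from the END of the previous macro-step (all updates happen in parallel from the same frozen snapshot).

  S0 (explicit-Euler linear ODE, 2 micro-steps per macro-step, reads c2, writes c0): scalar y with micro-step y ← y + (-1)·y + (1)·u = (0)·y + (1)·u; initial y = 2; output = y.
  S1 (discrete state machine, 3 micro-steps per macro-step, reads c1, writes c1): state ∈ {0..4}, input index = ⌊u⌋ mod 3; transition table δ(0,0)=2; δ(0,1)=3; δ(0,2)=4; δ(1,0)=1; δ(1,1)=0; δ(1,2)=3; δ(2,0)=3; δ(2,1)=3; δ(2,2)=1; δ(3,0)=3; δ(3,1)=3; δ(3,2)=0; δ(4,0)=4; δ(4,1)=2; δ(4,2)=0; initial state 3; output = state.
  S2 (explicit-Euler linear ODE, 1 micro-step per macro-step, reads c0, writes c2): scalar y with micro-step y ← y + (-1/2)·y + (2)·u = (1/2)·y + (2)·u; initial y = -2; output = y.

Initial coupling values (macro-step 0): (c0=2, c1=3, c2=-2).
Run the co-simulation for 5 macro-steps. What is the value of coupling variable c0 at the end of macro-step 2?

macro 1: S0 reads c2=-2 → after 2×micro: -2; S1 reads c1=3 → after 3×micro: 3; S2 reads c0=2 → after 1×micro: 3 ⇒ (c0=-2, c1=3, c2=3)
macro 2: S0 reads c2=3 → after 2×micro: 3; S1 reads c1=3 → after 3×micro: 3; S2 reads c0=-2 → after 1×micro: -5/2 ⇒ (c0=3, c1=3, c2=-5/2)
macro 3: S0 reads c2=-5/2 → after 2×micro: -5/2; S1 reads c1=3 → after 3×micro: 3; S2 reads c0=3 → after 1×micro: 19/4 ⇒ (c0=-5/2, c1=3, c2=19/4)
macro 4: S0 reads c2=19/4 → after 2×micro: 19/4; S1 reads c1=3 → after 3×micro: 3; S2 reads c0=-5/2 → after 1×micro: -21/8 ⇒ (c0=19/4, c1=3, c2=-21/8)
macro 5: S0 reads c2=-21/8 → after 2×micro: -21/8; S1 reads c1=3 → after 3×micro: 3; S2 reads c0=19/4 → after 1×micro: 131/16 ⇒ (c0=-21/8, c1=3, c2=131/16)

c0 at macro-step 2 = 3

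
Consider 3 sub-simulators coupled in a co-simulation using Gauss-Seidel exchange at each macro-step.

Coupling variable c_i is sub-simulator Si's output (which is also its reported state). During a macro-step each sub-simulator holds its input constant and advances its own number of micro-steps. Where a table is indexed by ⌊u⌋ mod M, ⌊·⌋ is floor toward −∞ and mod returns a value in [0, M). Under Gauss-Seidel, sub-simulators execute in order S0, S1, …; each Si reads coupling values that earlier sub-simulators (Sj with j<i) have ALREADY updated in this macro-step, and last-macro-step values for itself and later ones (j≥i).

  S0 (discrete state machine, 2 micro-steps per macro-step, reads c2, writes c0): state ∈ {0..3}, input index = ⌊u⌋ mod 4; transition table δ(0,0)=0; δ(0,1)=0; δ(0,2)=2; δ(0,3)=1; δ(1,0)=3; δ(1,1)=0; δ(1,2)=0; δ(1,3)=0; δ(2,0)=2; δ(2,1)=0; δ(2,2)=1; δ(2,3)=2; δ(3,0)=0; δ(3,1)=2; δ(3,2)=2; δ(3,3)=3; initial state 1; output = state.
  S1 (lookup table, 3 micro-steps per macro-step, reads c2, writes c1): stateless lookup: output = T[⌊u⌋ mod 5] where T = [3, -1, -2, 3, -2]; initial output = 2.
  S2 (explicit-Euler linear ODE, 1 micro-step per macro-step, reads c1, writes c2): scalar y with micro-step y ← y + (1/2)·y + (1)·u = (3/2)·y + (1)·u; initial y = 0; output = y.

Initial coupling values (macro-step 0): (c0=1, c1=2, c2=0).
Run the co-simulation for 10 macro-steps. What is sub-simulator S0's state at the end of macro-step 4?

S0 state at macro-step 4 = 0

macro 1: S0 reads c2=0 → after 2×micro: 0; S1 reads c2=0 → after 3×micro: 3; S2 reads c1=3 → after 1×micro: 3 ⇒ (c0=0, c1=3, c2=3)
macro 2: S0 reads c2=3 → after 2×micro: 0; S1 reads c2=3 → after 3×micro: 3; S2 reads c1=3 → after 1×micro: 15/2 ⇒ (c0=0, c1=3, c2=15/2)
macro 3: S0 reads c2=15/2 → after 2×micro: 0; S1 reads c2=15/2 → after 3×micro: -2; S2 reads c1=-2 → after 1×micro: 37/4 ⇒ (c0=0, c1=-2, c2=37/4)
macro 4: S0 reads c2=37/4 → after 2×micro: 0; S1 reads c2=37/4 → after 3×micro: -2; S2 reads c1=-2 → after 1×micro: 95/8 ⇒ (c0=0, c1=-2, c2=95/8)
macro 5: S0 reads c2=95/8 → after 2×micro: 0; S1 reads c2=95/8 → after 3×micro: -1; S2 reads c1=-1 → after 1×micro: 269/16 ⇒ (c0=0, c1=-1, c2=269/16)
macro 6: S0 reads c2=269/16 → after 2×micro: 0; S1 reads c2=269/16 → after 3×micro: -1; S2 reads c1=-1 → after 1×micro: 775/32 ⇒ (c0=0, c1=-1, c2=775/32)
macro 7: S0 reads c2=775/32 → after 2×micro: 0; S1 reads c2=775/32 → after 3×micro: -2; S2 reads c1=-2 → after 1×micro: 2197/64 ⇒ (c0=0, c1=-2, c2=2197/64)
macro 8: S0 reads c2=2197/64 → after 2×micro: 1; S1 reads c2=2197/64 → after 3×micro: -2; S2 reads c1=-2 → after 1×micro: 6335/128 ⇒ (c0=1, c1=-2, c2=6335/128)
macro 9: S0 reads c2=6335/128 → after 2×micro: 0; S1 reads c2=6335/128 → after 3×micro: -2; S2 reads c1=-2 → after 1×micro: 18493/256 ⇒ (c0=0, c1=-2, c2=18493/256)
macro 10: S0 reads c2=18493/256 → after 2×micro: 0; S1 reads c2=18493/256 → after 3×micro: -2; S2 reads c1=-2 → after 1×micro: 54455/512 ⇒ (c0=0, c1=-2, c2=54455/512)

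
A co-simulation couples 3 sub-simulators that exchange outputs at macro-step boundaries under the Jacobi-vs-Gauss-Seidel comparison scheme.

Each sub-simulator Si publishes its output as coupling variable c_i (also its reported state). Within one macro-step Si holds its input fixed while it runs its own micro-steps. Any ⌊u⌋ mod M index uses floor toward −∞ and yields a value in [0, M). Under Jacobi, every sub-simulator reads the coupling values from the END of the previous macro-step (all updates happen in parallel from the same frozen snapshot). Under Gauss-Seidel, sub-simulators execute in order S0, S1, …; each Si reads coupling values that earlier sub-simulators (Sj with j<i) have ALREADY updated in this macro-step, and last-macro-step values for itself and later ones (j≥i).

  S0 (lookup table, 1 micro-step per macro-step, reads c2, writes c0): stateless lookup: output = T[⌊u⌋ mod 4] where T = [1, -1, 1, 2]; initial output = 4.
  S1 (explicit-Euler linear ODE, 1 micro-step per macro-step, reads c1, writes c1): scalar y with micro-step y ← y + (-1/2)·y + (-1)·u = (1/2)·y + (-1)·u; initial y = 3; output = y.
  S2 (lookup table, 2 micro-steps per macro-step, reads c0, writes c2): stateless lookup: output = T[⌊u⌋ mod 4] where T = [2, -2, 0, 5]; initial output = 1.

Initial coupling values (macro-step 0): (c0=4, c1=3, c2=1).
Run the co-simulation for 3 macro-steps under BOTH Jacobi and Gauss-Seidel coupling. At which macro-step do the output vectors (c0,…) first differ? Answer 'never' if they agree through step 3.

first divergence at macro-step: 1

[Jacobi] macro 1: S0 reads c2=1 → after 1×micro: -1; S1 reads c1=3 → after 1×micro: -3/2; S2 reads c0=4 → after 2×micro: 2 ⇒ (c0=-1, c1=-3/2, c2=2)
[Jacobi] macro 2: S0 reads c2=2 → after 1×micro: 1; S1 reads c1=-3/2 → after 1×micro: 3/4; S2 reads c0=-1 → after 2×micro: 5 ⇒ (c0=1, c1=3/4, c2=5)
[Jacobi] macro 3: S0 reads c2=5 → after 1×micro: -1; S1 reads c1=3/4 → after 1×micro: -3/8; S2 reads c0=1 → after 2×micro: -2 ⇒ (c0=-1, c1=-3/8, c2=-2)
[Gauss-Seidel] macro 1: S0 reads c2=1 → after 1×micro: -1; S1 reads c1=3 → after 1×micro: -3/2; S2 reads c0=-1 → after 2×micro: 5 ⇒ (c0=-1, c1=-3/2, c2=5)
[Gauss-Seidel] macro 2: S0 reads c2=5 → after 1×micro: -1; S1 reads c1=-3/2 → after 1×micro: 3/4; S2 reads c0=-1 → after 2×micro: 5 ⇒ (c0=-1, c1=3/4, c2=5)
[Gauss-Seidel] macro 3: S0 reads c2=5 → after 1×micro: -1; S1 reads c1=3/4 → after 1×micro: -3/8; S2 reads c0=-1 → after 2×micro: 5 ⇒ (c0=-1, c1=-3/8, c2=5)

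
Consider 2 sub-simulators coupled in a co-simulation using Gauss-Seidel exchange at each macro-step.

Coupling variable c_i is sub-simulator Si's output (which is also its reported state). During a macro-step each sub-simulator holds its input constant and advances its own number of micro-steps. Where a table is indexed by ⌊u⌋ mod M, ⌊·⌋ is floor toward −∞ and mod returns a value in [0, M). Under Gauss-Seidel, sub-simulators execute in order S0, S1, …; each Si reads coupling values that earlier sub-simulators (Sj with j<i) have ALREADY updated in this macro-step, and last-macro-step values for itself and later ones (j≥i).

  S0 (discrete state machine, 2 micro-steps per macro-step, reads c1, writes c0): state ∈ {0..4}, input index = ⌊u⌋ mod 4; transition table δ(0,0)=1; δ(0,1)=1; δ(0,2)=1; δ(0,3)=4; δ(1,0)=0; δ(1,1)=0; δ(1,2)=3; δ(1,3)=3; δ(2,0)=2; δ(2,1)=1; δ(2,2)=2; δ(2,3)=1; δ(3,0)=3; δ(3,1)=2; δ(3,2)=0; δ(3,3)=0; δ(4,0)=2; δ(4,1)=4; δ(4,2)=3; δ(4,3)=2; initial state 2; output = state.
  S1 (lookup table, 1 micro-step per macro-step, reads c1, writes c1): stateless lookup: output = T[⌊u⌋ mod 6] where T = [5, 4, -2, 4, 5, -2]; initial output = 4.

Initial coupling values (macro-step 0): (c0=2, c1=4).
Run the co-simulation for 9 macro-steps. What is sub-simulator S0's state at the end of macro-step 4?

macro 1: S0 reads c1=4 → after 2×micro: 2; S1 reads c1=4 → after 1×micro: 5 ⇒ (c0=2, c1=5)
macro 2: S0 reads c1=5 → after 2×micro: 0; S1 reads c1=5 → after 1×micro: -2 ⇒ (c0=0, c1=-2)
macro 3: S0 reads c1=-2 → after 2×micro: 3; S1 reads c1=-2 → after 1×micro: 5 ⇒ (c0=3, c1=5)
macro 4: S0 reads c1=5 → after 2×micro: 1; S1 reads c1=5 → after 1×micro: -2 ⇒ (c0=1, c1=-2)
macro 5: S0 reads c1=-2 → after 2×micro: 0; S1 reads c1=-2 → after 1×micro: 5 ⇒ (c0=0, c1=5)
macro 6: S0 reads c1=5 → after 2×micro: 0; S1 reads c1=5 → after 1×micro: -2 ⇒ (c0=0, c1=-2)
macro 7: S0 reads c1=-2 → after 2×micro: 3; S1 reads c1=-2 → after 1×micro: 5 ⇒ (c0=3, c1=5)
macro 8: S0 reads c1=5 → after 2×micro: 1; S1 reads c1=5 → after 1×micro: -2 ⇒ (c0=1, c1=-2)
macro 9: S0 reads c1=-2 → after 2×micro: 0; S1 reads c1=-2 → after 1×micro: 5 ⇒ (c0=0, c1=5)

S0 state at macro-step 4 = 1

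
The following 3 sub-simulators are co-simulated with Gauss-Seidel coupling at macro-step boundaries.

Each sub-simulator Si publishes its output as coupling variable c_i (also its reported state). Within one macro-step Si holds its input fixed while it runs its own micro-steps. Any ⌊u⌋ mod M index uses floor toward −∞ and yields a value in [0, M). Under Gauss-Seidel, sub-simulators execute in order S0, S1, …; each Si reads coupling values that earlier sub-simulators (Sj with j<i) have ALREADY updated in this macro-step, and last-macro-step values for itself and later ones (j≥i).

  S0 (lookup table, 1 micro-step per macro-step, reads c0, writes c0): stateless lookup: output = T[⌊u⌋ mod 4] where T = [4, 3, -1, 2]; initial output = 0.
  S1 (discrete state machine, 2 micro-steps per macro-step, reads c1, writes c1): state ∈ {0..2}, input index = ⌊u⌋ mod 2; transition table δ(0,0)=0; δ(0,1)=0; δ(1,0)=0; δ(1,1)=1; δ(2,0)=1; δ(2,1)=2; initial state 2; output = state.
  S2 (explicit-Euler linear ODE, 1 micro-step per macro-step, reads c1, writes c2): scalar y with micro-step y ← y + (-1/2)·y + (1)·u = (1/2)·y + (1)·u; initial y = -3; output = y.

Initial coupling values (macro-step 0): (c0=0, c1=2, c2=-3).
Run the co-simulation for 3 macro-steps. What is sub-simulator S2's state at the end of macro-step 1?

macro 1: S0 reads c0=0 → after 1×micro: 4; S1 reads c1=2 → after 2×micro: 0; S2 reads c1=0 → after 1×micro: -3/2 ⇒ (c0=4, c1=0, c2=-3/2)
macro 2: S0 reads c0=4 → after 1×micro: 4; S1 reads c1=0 → after 2×micro: 0; S2 reads c1=0 → after 1×micro: -3/4 ⇒ (c0=4, c1=0, c2=-3/4)
macro 3: S0 reads c0=4 → after 1×micro: 4; S1 reads c1=0 → after 2×micro: 0; S2 reads c1=0 → after 1×micro: -3/8 ⇒ (c0=4, c1=0, c2=-3/8)

S2 state at macro-step 1 = -3/2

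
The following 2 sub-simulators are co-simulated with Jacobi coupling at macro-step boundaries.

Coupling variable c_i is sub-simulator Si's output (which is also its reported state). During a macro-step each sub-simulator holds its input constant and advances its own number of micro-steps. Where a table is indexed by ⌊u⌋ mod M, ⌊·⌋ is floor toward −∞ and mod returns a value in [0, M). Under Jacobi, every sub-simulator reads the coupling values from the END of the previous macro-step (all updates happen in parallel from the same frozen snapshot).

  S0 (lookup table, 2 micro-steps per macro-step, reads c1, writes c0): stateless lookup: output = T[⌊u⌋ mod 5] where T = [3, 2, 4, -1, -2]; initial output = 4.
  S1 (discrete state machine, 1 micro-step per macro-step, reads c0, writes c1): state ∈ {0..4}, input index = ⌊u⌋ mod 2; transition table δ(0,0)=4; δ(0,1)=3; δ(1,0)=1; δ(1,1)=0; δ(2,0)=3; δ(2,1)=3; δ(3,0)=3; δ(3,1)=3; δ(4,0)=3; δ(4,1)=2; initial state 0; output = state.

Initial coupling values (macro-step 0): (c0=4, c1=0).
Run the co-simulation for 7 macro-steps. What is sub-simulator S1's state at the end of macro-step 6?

macro 1: S0 reads c1=0 → after 2×micro: 3; S1 reads c0=4 → after 1×micro: 4 ⇒ (c0=3, c1=4)
macro 2: S0 reads c1=4 → after 2×micro: -2; S1 reads c0=3 → after 1×micro: 2 ⇒ (c0=-2, c1=2)
macro 3: S0 reads c1=2 → after 2×micro: 4; S1 reads c0=-2 → after 1×micro: 3 ⇒ (c0=4, c1=3)
macro 4: S0 reads c1=3 → after 2×micro: -1; S1 reads c0=4 → after 1×micro: 3 ⇒ (c0=-1, c1=3)
macro 5: S0 reads c1=3 → after 2×micro: -1; S1 reads c0=-1 → after 1×micro: 3 ⇒ (c0=-1, c1=3)
macro 6: S0 reads c1=3 → after 2×micro: -1; S1 reads c0=-1 → after 1×micro: 3 ⇒ (c0=-1, c1=3)
macro 7: S0 reads c1=3 → after 2×micro: -1; S1 reads c0=-1 → after 1×micro: 3 ⇒ (c0=-1, c1=3)

S1 state at macro-step 6 = 3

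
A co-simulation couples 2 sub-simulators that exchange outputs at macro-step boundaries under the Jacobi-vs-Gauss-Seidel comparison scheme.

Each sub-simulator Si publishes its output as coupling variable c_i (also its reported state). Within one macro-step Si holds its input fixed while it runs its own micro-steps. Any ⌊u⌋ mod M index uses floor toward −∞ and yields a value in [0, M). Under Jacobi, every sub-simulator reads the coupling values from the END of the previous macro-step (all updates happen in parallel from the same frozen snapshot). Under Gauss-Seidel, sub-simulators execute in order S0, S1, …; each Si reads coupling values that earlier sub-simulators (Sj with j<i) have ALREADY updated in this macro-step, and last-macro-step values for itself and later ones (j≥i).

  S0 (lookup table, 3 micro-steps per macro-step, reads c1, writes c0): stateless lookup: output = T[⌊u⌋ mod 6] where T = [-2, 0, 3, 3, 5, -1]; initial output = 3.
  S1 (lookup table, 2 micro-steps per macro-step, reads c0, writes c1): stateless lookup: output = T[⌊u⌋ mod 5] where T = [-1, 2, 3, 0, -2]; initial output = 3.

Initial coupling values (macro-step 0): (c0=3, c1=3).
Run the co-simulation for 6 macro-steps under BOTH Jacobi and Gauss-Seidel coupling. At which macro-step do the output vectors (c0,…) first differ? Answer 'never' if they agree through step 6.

first divergence at macro-step: never

[Jacobi] macro 1: S0 reads c1=3 → after 3×micro: 3; S1 reads c0=3 → after 2×micro: 0 ⇒ (c0=3, c1=0)
[Jacobi] macro 2: S0 reads c1=0 → after 3×micro: -2; S1 reads c0=3 → after 2×micro: 0 ⇒ (c0=-2, c1=0)
[Jacobi] macro 3: S0 reads c1=0 → after 3×micro: -2; S1 reads c0=-2 → after 2×micro: 0 ⇒ (c0=-2, c1=0)
[Jacobi] macro 4: S0 reads c1=0 → after 3×micro: -2; S1 reads c0=-2 → after 2×micro: 0 ⇒ (c0=-2, c1=0)
[Jacobi] macro 5: S0 reads c1=0 → after 3×micro: -2; S1 reads c0=-2 → after 2×micro: 0 ⇒ (c0=-2, c1=0)
[Jacobi] macro 6: S0 reads c1=0 → after 3×micro: -2; S1 reads c0=-2 → after 2×micro: 0 ⇒ (c0=-2, c1=0)
[Gauss-Seidel] macro 1: S0 reads c1=3 → after 3×micro: 3; S1 reads c0=3 → after 2×micro: 0 ⇒ (c0=3, c1=0)
[Gauss-Seidel] macro 2: S0 reads c1=0 → after 3×micro: -2; S1 reads c0=-2 → after 2×micro: 0 ⇒ (c0=-2, c1=0)
[Gauss-Seidel] macro 3: S0 reads c1=0 → after 3×micro: -2; S1 reads c0=-2 → after 2×micro: 0 ⇒ (c0=-2, c1=0)
[Gauss-Seidel] macro 4: S0 reads c1=0 → after 3×micro: -2; S1 reads c0=-2 → after 2×micro: 0 ⇒ (c0=-2, c1=0)
[Gauss-Seidel] macro 5: S0 reads c1=0 → after 3×micro: -2; S1 reads c0=-2 → after 2×micro: 0 ⇒ (c0=-2, c1=0)
[Gauss-Seidel] macro 6: S0 reads c1=0 → after 3×micro: -2; S1 reads c0=-2 → after 2×micro: 0 ⇒ (c0=-2, c1=0)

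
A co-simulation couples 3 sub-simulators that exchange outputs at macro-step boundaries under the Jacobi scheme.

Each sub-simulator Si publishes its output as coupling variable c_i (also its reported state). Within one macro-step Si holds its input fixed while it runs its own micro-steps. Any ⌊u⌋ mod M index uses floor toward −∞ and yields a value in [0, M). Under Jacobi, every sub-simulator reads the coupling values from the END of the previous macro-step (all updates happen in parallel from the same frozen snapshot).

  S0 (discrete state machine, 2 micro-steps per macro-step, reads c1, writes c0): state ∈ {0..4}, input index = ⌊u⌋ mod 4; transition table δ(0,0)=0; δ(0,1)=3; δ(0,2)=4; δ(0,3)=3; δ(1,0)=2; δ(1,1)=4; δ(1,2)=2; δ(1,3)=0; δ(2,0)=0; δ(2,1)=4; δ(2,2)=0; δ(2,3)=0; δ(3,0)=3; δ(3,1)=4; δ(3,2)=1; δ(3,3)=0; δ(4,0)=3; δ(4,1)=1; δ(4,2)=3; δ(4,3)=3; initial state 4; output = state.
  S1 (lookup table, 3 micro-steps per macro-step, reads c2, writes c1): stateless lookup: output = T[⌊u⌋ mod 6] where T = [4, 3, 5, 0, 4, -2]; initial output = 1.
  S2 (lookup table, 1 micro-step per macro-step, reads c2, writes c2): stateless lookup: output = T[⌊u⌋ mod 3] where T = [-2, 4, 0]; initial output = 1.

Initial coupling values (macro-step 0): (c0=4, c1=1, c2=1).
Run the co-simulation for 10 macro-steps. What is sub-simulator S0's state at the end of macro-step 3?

S0 state at macro-step 3 = 0

macro 1: S0 reads c1=1 → after 2×micro: 4; S1 reads c2=1 → after 3×micro: 3; S2 reads c2=1 → after 1×micro: 4 ⇒ (c0=4, c1=3, c2=4)
macro 2: S0 reads c1=3 → after 2×micro: 0; S1 reads c2=4 → after 3×micro: 4; S2 reads c2=4 → after 1×micro: 4 ⇒ (c0=0, c1=4, c2=4)
macro 3: S0 reads c1=4 → after 2×micro: 0; S1 reads c2=4 → after 3×micro: 4; S2 reads c2=4 → after 1×micro: 4 ⇒ (c0=0, c1=4, c2=4)
macro 4: S0 reads c1=4 → after 2×micro: 0; S1 reads c2=4 → after 3×micro: 4; S2 reads c2=4 → after 1×micro: 4 ⇒ (c0=0, c1=4, c2=4)
macro 5: S0 reads c1=4 → after 2×micro: 0; S1 reads c2=4 → after 3×micro: 4; S2 reads c2=4 → after 1×micro: 4 ⇒ (c0=0, c1=4, c2=4)
macro 6: S0 reads c1=4 → after 2×micro: 0; S1 reads c2=4 → after 3×micro: 4; S2 reads c2=4 → after 1×micro: 4 ⇒ (c0=0, c1=4, c2=4)
macro 7: S0 reads c1=4 → after 2×micro: 0; S1 reads c2=4 → after 3×micro: 4; S2 reads c2=4 → after 1×micro: 4 ⇒ (c0=0, c1=4, c2=4)
macro 8: S0 reads c1=4 → after 2×micro: 0; S1 reads c2=4 → after 3×micro: 4; S2 reads c2=4 → after 1×micro: 4 ⇒ (c0=0, c1=4, c2=4)
macro 9: S0 reads c1=4 → after 2×micro: 0; S1 reads c2=4 → after 3×micro: 4; S2 reads c2=4 → after 1×micro: 4 ⇒ (c0=0, c1=4, c2=4)
macro 10: S0 reads c1=4 → after 2×micro: 0; S1 reads c2=4 → after 3×micro: 4; S2 reads c2=4 → after 1×micro: 4 ⇒ (c0=0, c1=4, c2=4)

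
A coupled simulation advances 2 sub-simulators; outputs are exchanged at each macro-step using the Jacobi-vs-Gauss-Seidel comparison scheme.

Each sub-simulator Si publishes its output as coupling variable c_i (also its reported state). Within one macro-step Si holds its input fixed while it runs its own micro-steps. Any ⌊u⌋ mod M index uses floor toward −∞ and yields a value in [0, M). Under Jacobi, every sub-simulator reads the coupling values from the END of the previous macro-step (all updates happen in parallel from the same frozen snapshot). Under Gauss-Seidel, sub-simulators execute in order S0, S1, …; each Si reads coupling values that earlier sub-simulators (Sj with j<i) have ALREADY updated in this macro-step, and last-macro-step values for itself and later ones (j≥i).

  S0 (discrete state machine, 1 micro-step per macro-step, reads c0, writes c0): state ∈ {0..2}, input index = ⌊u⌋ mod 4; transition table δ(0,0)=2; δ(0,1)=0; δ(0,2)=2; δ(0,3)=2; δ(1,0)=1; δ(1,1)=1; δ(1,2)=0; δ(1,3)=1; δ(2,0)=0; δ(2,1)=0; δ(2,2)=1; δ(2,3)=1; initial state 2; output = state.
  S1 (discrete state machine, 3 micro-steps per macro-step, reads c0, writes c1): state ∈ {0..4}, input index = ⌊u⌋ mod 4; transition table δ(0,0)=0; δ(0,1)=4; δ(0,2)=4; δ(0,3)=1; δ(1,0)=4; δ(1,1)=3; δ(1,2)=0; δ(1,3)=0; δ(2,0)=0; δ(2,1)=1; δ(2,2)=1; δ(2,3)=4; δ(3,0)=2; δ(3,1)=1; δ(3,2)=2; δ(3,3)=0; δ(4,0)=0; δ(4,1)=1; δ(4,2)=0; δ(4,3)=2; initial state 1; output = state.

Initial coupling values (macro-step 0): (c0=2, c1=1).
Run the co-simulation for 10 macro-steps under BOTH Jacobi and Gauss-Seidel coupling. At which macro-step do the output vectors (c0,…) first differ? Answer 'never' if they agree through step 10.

first divergence at macro-step: 1

[Jacobi] macro 1: S0 reads c0=2 → after 1×micro: 1; S1 reads c0=2 → after 3×micro: 0 ⇒ (c0=1, c1=0)
[Jacobi] macro 2: S0 reads c0=1 → after 1×micro: 1; S1 reads c0=1 → after 3×micro: 3 ⇒ (c0=1, c1=3)
[Jacobi] macro 3: S0 reads c0=1 → after 1×micro: 1; S1 reads c0=1 → after 3×micro: 1 ⇒ (c0=1, c1=1)
[Jacobi] macro 4: S0 reads c0=1 → after 1×micro: 1; S1 reads c0=1 → after 3×micro: 3 ⇒ (c0=1, c1=3)
[Jacobi] macro 5: S0 reads c0=1 → after 1×micro: 1; S1 reads c0=1 → after 3×micro: 1 ⇒ (c0=1, c1=1)
[Jacobi] macro 6: S0 reads c0=1 → after 1×micro: 1; S1 reads c0=1 → after 3×micro: 3 ⇒ (c0=1, c1=3)
[Jacobi] macro 7: S0 reads c0=1 → after 1×micro: 1; S1 reads c0=1 → after 3×micro: 1 ⇒ (c0=1, c1=1)
[Jacobi] macro 8: S0 reads c0=1 → after 1×micro: 1; S1 reads c0=1 → after 3×micro: 3 ⇒ (c0=1, c1=3)
[Jacobi] macro 9: S0 reads c0=1 → after 1×micro: 1; S1 reads c0=1 → after 3×micro: 1 ⇒ (c0=1, c1=1)
[Jacobi] macro 10: S0 reads c0=1 → after 1×micro: 1; S1 reads c0=1 → after 3×micro: 3 ⇒ (c0=1, c1=3)
[Gauss-Seidel] macro 1: S0 reads c0=2 → after 1×micro: 1; S1 reads c0=1 → after 3×micro: 3 ⇒ (c0=1, c1=3)
[Gauss-Seidel] macro 2: S0 reads c0=1 → after 1×micro: 1; S1 reads c0=1 → after 3×micro: 1 ⇒ (c0=1, c1=1)
[Gauss-Seidel] macro 3: S0 reads c0=1 → after 1×micro: 1; S1 reads c0=1 → after 3×micro: 3 ⇒ (c0=1, c1=3)
[Gauss-Seidel] macro 4: S0 reads c0=1 → after 1×micro: 1; S1 reads c0=1 → after 3×micro: 1 ⇒ (c0=1, c1=1)
[Gauss-Seidel] macro 5: S0 reads c0=1 → after 1×micro: 1; S1 reads c0=1 → after 3×micro: 3 ⇒ (c0=1, c1=3)
[Gauss-Seidel] macro 6: S0 reads c0=1 → after 1×micro: 1; S1 reads c0=1 → after 3×micro: 1 ⇒ (c0=1, c1=1)
[Gauss-Seidel] macro 7: S0 reads c0=1 → after 1×micro: 1; S1 reads c0=1 → after 3×micro: 3 ⇒ (c0=1, c1=3)
[Gauss-Seidel] macro 8: S0 reads c0=1 → after 1×micro: 1; S1 reads c0=1 → after 3×micro: 1 ⇒ (c0=1, c1=1)
[Gauss-Seidel] macro 9: S0 reads c0=1 → after 1×micro: 1; S1 reads c0=1 → after 3×micro: 3 ⇒ (c0=1, c1=3)
[Gauss-Seidel] macro 10: S0 reads c0=1 → after 1×micro: 1; S1 reads c0=1 → after 3×micro: 1 ⇒ (c0=1, c1=1)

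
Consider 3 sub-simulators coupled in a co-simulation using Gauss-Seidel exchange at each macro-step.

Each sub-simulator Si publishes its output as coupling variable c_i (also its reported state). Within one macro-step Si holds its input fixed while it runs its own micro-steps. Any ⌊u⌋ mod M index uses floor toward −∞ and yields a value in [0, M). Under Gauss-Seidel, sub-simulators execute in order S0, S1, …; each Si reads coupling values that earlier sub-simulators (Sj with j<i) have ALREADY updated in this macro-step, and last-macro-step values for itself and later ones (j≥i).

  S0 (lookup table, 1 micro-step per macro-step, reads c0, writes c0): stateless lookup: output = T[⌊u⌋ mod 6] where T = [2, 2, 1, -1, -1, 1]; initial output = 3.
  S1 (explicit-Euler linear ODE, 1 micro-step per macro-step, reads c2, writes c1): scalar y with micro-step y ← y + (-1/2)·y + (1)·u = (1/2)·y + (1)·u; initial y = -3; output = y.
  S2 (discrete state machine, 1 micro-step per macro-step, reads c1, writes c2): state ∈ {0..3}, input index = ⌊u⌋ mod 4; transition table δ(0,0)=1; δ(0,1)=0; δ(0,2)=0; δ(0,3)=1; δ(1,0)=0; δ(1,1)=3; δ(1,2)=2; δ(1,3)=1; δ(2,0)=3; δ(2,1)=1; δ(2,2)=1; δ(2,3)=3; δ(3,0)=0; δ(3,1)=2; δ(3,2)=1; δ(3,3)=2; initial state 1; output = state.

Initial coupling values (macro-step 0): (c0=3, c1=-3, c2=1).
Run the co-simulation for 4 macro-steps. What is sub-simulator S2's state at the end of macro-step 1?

S2 state at macro-step 1 = 1

macro 1: S0 reads c0=3 → after 1×micro: -1; S1 reads c2=1 → after 1×micro: -1/2; S2 reads c1=-1/2 → after 1×micro: 1 ⇒ (c0=-1, c1=-1/2, c2=1)
macro 2: S0 reads c0=-1 → after 1×micro: 1; S1 reads c2=1 → after 1×micro: 3/4; S2 reads c1=3/4 → after 1×micro: 0 ⇒ (c0=1, c1=3/4, c2=0)
macro 3: S0 reads c0=1 → after 1×micro: 2; S1 reads c2=0 → after 1×micro: 3/8; S2 reads c1=3/8 → after 1×micro: 1 ⇒ (c0=2, c1=3/8, c2=1)
macro 4: S0 reads c0=2 → after 1×micro: 1; S1 reads c2=1 → after 1×micro: 19/16; S2 reads c1=19/16 → after 1×micro: 3 ⇒ (c0=1, c1=19/16, c2=3)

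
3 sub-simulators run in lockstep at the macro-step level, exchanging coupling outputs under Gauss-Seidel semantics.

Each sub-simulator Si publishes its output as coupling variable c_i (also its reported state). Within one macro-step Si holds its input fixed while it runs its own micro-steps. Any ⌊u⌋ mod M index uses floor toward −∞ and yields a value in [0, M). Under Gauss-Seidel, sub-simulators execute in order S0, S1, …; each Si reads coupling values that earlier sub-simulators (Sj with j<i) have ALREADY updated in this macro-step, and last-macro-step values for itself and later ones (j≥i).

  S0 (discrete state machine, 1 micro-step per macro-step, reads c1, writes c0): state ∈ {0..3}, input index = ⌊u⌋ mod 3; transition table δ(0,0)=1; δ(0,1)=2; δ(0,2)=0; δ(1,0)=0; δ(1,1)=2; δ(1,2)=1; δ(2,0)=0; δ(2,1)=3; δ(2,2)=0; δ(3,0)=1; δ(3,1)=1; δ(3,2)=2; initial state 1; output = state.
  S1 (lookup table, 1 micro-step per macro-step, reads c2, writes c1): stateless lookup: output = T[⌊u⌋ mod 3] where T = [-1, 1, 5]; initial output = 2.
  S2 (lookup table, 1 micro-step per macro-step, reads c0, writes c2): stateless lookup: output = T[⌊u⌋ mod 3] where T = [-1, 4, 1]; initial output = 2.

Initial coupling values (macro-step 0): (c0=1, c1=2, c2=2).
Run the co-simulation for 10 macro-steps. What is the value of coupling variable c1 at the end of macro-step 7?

c1 at macro-step 7 = 1

macro 1: S0 reads c1=2 → after 1×micro: 1; S1 reads c2=2 → after 1×micro: 5; S2 reads c0=1 → after 1×micro: 4 ⇒ (c0=1, c1=5, c2=4)
macro 2: S0 reads c1=5 → after 1×micro: 1; S1 reads c2=4 → after 1×micro: 1; S2 reads c0=1 → after 1×micro: 4 ⇒ (c0=1, c1=1, c2=4)
macro 3: S0 reads c1=1 → after 1×micro: 2; S1 reads c2=4 → after 1×micro: 1; S2 reads c0=2 → after 1×micro: 1 ⇒ (c0=2, c1=1, c2=1)
macro 4: S0 reads c1=1 → after 1×micro: 3; S1 reads c2=1 → after 1×micro: 1; S2 reads c0=3 → after 1×micro: -1 ⇒ (c0=3, c1=1, c2=-1)
macro 5: S0 reads c1=1 → after 1×micro: 1; S1 reads c2=-1 → after 1×micro: 5; S2 reads c0=1 → after 1×micro: 4 ⇒ (c0=1, c1=5, c2=4)
macro 6: S0 reads c1=5 → after 1×micro: 1; S1 reads c2=4 → after 1×micro: 1; S2 reads c0=1 → after 1×micro: 4 ⇒ (c0=1, c1=1, c2=4)
macro 7: S0 reads c1=1 → after 1×micro: 2; S1 reads c2=4 → after 1×micro: 1; S2 reads c0=2 → after 1×micro: 1 ⇒ (c0=2, c1=1, c2=1)
macro 8: S0 reads c1=1 → after 1×micro: 3; S1 reads c2=1 → after 1×micro: 1; S2 reads c0=3 → after 1×micro: -1 ⇒ (c0=3, c1=1, c2=-1)
macro 9: S0 reads c1=1 → after 1×micro: 1; S1 reads c2=-1 → after 1×micro: 5; S2 reads c0=1 → after 1×micro: 4 ⇒ (c0=1, c1=5, c2=4)
macro 10: S0 reads c1=5 → after 1×micro: 1; S1 reads c2=4 → after 1×micro: 1; S2 reads c0=1 → after 1×micro: 4 ⇒ (c0=1, c1=1, c2=4)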